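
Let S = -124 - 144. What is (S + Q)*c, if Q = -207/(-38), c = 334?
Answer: -1666159/19 ≈ -87693.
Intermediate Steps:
S = -268
Q = 207/38 (Q = -207*(-1/38) = 207/38 ≈ 5.4474)
(S + Q)*c = (-268 + 207/38)*334 = -9977/38*334 = -1666159/19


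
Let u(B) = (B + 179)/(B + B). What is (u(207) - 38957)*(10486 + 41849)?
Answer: -46891613390/23 ≈ -2.0388e+9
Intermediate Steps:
u(B) = (179 + B)/(2*B) (u(B) = (179 + B)/((2*B)) = (179 + B)*(1/(2*B)) = (179 + B)/(2*B))
(u(207) - 38957)*(10486 + 41849) = ((½)*(179 + 207)/207 - 38957)*(10486 + 41849) = ((½)*(1/207)*386 - 38957)*52335 = (193/207 - 38957)*52335 = -8063906/207*52335 = -46891613390/23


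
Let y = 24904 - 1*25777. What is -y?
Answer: 873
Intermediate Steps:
y = -873 (y = 24904 - 25777 = -873)
-y = -1*(-873) = 873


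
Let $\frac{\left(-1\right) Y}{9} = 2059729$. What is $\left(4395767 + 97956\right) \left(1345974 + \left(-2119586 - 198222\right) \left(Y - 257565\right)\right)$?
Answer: $195762278317474618386$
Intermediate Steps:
$Y = -18537561$ ($Y = \left(-9\right) 2059729 = -18537561$)
$\left(4395767 + 97956\right) \left(1345974 + \left(-2119586 - 198222\right) \left(Y - 257565\right)\right) = \left(4395767 + 97956\right) \left(1345974 + \left(-2119586 - 198222\right) \left(-18537561 - 257565\right)\right) = 4493723 \left(1345974 - -43563493403808\right) = 4493723 \left(1345974 + 43563493403808\right) = 4493723 \cdot 43563494749782 = 195762278317474618386$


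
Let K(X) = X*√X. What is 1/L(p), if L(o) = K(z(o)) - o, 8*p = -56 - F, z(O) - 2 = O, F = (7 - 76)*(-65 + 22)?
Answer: 193472/27262549575 + 48112*I*√6014/27262549575 ≈ 7.0966e-6 + 0.00013686*I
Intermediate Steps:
F = 2967 (F = -69*(-43) = 2967)
z(O) = 2 + O
p = -3023/8 (p = (-56 - 1*2967)/8 = (-56 - 2967)/8 = (⅛)*(-3023) = -3023/8 ≈ -377.88)
K(X) = X^(3/2)
L(o) = (2 + o)^(3/2) - o
1/L(p) = 1/((2 - 3023/8)^(3/2) - 1*(-3023/8)) = 1/((-3007/8)^(3/2) + 3023/8) = 1/(-3007*I*√6014/32 + 3023/8) = 1/(3023/8 - 3007*I*√6014/32)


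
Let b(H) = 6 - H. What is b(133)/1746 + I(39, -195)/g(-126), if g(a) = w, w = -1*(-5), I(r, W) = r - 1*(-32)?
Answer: 123331/8730 ≈ 14.127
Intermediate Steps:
I(r, W) = 32 + r (I(r, W) = r + 32 = 32 + r)
w = 5
g(a) = 5
b(133)/1746 + I(39, -195)/g(-126) = (6 - 1*133)/1746 + (32 + 39)/5 = (6 - 133)*(1/1746) + 71*(1/5) = -127*1/1746 + 71/5 = -127/1746 + 71/5 = 123331/8730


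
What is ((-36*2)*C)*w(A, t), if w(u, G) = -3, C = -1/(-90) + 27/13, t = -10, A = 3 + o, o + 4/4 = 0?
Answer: 29316/65 ≈ 451.02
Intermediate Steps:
o = -1 (o = -1 + 0 = -1)
A = 2 (A = 3 - 1 = 2)
C = 2443/1170 (C = -1*(-1/90) + 27*(1/13) = 1/90 + 27/13 = 2443/1170 ≈ 2.0880)
((-36*2)*C)*w(A, t) = (-36*2*(2443/1170))*(-3) = -72*2443/1170*(-3) = -9772/65*(-3) = 29316/65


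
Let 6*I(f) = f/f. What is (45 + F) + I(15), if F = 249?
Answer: 1765/6 ≈ 294.17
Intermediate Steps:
I(f) = ⅙ (I(f) = (f/f)/6 = (⅙)*1 = ⅙)
(45 + F) + I(15) = (45 + 249) + ⅙ = 294 + ⅙ = 1765/6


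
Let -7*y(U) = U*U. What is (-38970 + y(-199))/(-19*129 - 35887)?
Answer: 312391/268366 ≈ 1.1640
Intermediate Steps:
y(U) = -U**2/7 (y(U) = -U*U/7 = -U**2/7)
(-38970 + y(-199))/(-19*129 - 35887) = (-38970 - 1/7*(-199)**2)/(-19*129 - 35887) = (-38970 - 1/7*39601)/(-2451 - 35887) = (-38970 - 39601/7)/(-38338) = -312391/7*(-1/38338) = 312391/268366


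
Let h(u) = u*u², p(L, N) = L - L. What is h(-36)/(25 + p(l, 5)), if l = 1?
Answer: -46656/25 ≈ -1866.2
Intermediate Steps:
p(L, N) = 0
h(u) = u³
h(-36)/(25 + p(l, 5)) = (-36)³/(25 + 0) = -46656/25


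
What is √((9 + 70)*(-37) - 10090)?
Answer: 13*I*√77 ≈ 114.07*I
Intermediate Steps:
√((9 + 70)*(-37) - 10090) = √(79*(-37) - 10090) = √(-2923 - 10090) = √(-13013) = 13*I*√77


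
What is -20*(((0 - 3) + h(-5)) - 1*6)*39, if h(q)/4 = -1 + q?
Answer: 25740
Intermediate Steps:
h(q) = -4 + 4*q (h(q) = 4*(-1 + q) = -4 + 4*q)
-20*(((0 - 3) + h(-5)) - 1*6)*39 = -20*(((0 - 3) + (-4 + 4*(-5))) - 1*6)*39 = -20*((-3 + (-4 - 20)) - 6)*39 = -20*((-3 - 24) - 6)*39 = -20*(-27 - 6)*39 = -20*(-33)*39 = 660*39 = 25740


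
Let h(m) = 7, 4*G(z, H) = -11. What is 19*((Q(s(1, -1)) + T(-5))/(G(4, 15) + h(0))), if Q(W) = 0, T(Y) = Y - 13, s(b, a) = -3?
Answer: -1368/17 ≈ -80.471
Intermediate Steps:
G(z, H) = -11/4 (G(z, H) = (1/4)*(-11) = -11/4)
T(Y) = -13 + Y
19*((Q(s(1, -1)) + T(-5))/(G(4, 15) + h(0))) = 19*((0 + (-13 - 5))/(-11/4 + 7)) = 19*((0 - 18)/(17/4)) = 19*(-18*4/17) = 19*(-72/17) = -1368/17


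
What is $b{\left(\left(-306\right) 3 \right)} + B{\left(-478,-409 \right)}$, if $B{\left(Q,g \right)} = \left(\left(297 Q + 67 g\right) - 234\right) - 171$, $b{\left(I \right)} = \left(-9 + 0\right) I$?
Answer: $-161512$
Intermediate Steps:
$b{\left(I \right)} = - 9 I$
$B{\left(Q,g \right)} = -405 + 67 g + 297 Q$ ($B{\left(Q,g \right)} = \left(\left(67 g + 297 Q\right) - 234\right) - 171 = \left(-234 + 67 g + 297 Q\right) - 171 = -405 + 67 g + 297 Q$)
$b{\left(\left(-306\right) 3 \right)} + B{\left(-478,-409 \right)} = - 9 \left(\left(-306\right) 3\right) + \left(-405 + 67 \left(-409\right) + 297 \left(-478\right)\right) = \left(-9\right) \left(-918\right) - 169774 = 8262 - 169774 = -161512$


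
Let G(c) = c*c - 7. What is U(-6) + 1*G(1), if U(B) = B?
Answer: -12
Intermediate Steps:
G(c) = -7 + c² (G(c) = c² - 7 = -7 + c²)
U(-6) + 1*G(1) = -6 + 1*(-7 + 1²) = -6 + 1*(-7 + 1) = -6 + 1*(-6) = -6 - 6 = -12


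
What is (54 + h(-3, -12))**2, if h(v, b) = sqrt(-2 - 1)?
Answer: (54 + I*sqrt(3))**2 ≈ 2913.0 + 187.06*I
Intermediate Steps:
h(v, b) = I*sqrt(3) (h(v, b) = sqrt(-3) = I*sqrt(3))
(54 + h(-3, -12))**2 = (54 + I*sqrt(3))**2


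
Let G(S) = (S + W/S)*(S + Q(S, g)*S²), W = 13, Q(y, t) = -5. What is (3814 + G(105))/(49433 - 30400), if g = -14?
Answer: -5780098/19033 ≈ -303.69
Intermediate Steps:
G(S) = (S - 5*S²)*(S + 13/S) (G(S) = (S + 13/S)*(S - 5*S²) = (S - 5*S²)*(S + 13/S))
(3814 + G(105))/(49433 - 30400) = (3814 + (13 + 105² - 65*105 - 5*105³))/(49433 - 30400) = (3814 + (13 + 11025 - 6825 - 5*1157625))/19033 = (3814 + (13 + 11025 - 6825 - 5788125))*(1/19033) = (3814 - 5783912)*(1/19033) = -5780098*1/19033 = -5780098/19033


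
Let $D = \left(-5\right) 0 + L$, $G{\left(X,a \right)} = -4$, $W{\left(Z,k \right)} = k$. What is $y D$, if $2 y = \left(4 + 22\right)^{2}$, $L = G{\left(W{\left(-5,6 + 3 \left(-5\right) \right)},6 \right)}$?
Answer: $-1352$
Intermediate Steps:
$L = -4$
$y = 338$ ($y = \frac{\left(4 + 22\right)^{2}}{2} = \frac{26^{2}}{2} = \frac{1}{2} \cdot 676 = 338$)
$D = -4$ ($D = \left(-5\right) 0 - 4 = 0 - 4 = -4$)
$y D = 338 \left(-4\right) = -1352$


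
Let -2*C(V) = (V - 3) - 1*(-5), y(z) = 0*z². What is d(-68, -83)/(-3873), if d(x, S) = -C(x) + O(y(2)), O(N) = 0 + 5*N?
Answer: 11/1291 ≈ 0.0085205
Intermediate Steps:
y(z) = 0
C(V) = -1 - V/2 (C(V) = -((V - 3) - 1*(-5))/2 = -((-3 + V) + 5)/2 = -(2 + V)/2 = -1 - V/2)
O(N) = 5*N
d(x, S) = 1 + x/2 (d(x, S) = -(-1 - x/2) + 5*0 = (1 + x/2) + 0 = 1 + x/2)
d(-68, -83)/(-3873) = (1 + (½)*(-68))/(-3873) = (1 - 34)*(-1/3873) = -33*(-1/3873) = 11/1291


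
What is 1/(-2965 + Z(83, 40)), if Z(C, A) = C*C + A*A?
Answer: 1/5524 ≈ 0.00018103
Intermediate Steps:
Z(C, A) = A² + C² (Z(C, A) = C² + A² = A² + C²)
1/(-2965 + Z(83, 40)) = 1/(-2965 + (40² + 83²)) = 1/(-2965 + (1600 + 6889)) = 1/(-2965 + 8489) = 1/5524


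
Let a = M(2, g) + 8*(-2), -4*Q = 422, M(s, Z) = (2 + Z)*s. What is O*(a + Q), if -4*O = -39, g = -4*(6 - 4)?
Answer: -10413/8 ≈ -1301.6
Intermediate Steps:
g = -8 (g = -4*2 = -8)
M(s, Z) = s*(2 + Z)
Q = -211/2 (Q = -¼*422 = -211/2 ≈ -105.50)
O = 39/4 (O = -¼*(-39) = 39/4 ≈ 9.7500)
a = -28 (a = 2*(2 - 8) + 8*(-2) = 2*(-6) - 16 = -12 - 16 = -28)
O*(a + Q) = 39*(-28 - 211/2)/4 = (39/4)*(-267/2) = -10413/8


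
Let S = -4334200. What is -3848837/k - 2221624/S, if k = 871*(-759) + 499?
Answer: 453730298089/71578229450 ≈ 6.3389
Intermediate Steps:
k = -660590 (k = -661089 + 499 = -660590)
-3848837/k - 2221624/S = -3848837/(-660590) - 2221624/(-4334200) = -3848837*(-1/660590) - 2221624*(-1/4334200) = 3848837/660590 + 277703/541775 = 453730298089/71578229450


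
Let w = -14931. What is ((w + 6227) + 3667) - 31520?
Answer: -36557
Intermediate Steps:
((w + 6227) + 3667) - 31520 = ((-14931 + 6227) + 3667) - 31520 = (-8704 + 3667) - 31520 = -5037 - 31520 = -36557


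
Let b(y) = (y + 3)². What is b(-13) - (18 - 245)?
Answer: 327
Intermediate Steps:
b(y) = (3 + y)²
b(-13) - (18 - 245) = (3 - 13)² - (18 - 245) = (-10)² - 1*(-227) = 100 + 227 = 327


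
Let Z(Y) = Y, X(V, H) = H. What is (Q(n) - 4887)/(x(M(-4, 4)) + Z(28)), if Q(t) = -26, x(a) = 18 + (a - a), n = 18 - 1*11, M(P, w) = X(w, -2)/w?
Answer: -4913/46 ≈ -106.80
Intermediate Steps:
M(P, w) = -2/w
n = 7 (n = 18 - 11 = 7)
x(a) = 18 (x(a) = 18 + 0 = 18)
(Q(n) - 4887)/(x(M(-4, 4)) + Z(28)) = (-26 - 4887)/(18 + 28) = -4913/46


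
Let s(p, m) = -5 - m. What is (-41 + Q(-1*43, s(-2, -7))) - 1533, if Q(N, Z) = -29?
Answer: -1603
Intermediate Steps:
(-41 + Q(-1*43, s(-2, -7))) - 1533 = (-41 - 29) - 1533 = -70 - 1533 = -1603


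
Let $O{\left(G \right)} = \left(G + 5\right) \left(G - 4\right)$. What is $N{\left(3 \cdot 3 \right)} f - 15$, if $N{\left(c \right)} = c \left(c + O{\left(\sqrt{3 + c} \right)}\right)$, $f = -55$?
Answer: $-510 - 990 \sqrt{3} \approx -2224.7$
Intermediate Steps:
$O{\left(G \right)} = \left(-4 + G\right) \left(5 + G\right)$ ($O{\left(G \right)} = \left(5 + G\right) \left(-4 + G\right) = \left(-4 + G\right) \left(5 + G\right)$)
$N{\left(c \right)} = c \left(-17 + \sqrt{3 + c} + 2 c\right)$ ($N{\left(c \right)} = c \left(c + \left(-20 + \sqrt{3 + c} + \left(\sqrt{3 + c}\right)^{2}\right)\right) = c \left(c + \left(-20 + \sqrt{3 + c} + \left(3 + c\right)\right)\right) = c \left(c + \left(-17 + c + \sqrt{3 + c}\right)\right) = c \left(-17 + \sqrt{3 + c} + 2 c\right)$)
$N{\left(3 \cdot 3 \right)} f - 15 = 3 \cdot 3 \left(-17 + \sqrt{3 + 3 \cdot 3} + 2 \cdot 3 \cdot 3\right) \left(-55\right) - 15 = 9 \left(-17 + \sqrt{3 + 9} + 2 \cdot 9\right) \left(-55\right) - 15 = 9 \left(-17 + \sqrt{12} + 18\right) \left(-55\right) - 15 = 9 \left(-17 + 2 \sqrt{3} + 18\right) \left(-55\right) - 15 = 9 \left(1 + 2 \sqrt{3}\right) \left(-55\right) - 15 = \left(9 + 18 \sqrt{3}\right) \left(-55\right) - 15 = \left(-495 - 990 \sqrt{3}\right) - 15 = -510 - 990 \sqrt{3}$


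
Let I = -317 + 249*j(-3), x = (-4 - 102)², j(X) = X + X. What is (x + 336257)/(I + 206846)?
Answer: 115831/68345 ≈ 1.6948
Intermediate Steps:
j(X) = 2*X
x = 11236 (x = (-106)² = 11236)
I = -1811 (I = -317 + 249*(2*(-3)) = -317 + 249*(-6) = -317 - 1494 = -1811)
(x + 336257)/(I + 206846) = (11236 + 336257)/(-1811 + 206846) = 347493/205035 = 347493*(1/205035) = 115831/68345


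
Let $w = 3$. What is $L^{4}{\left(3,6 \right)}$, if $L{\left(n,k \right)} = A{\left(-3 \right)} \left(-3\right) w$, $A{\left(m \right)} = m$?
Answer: $531441$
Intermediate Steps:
$L{\left(n,k \right)} = 27$ ($L{\left(n,k \right)} = \left(-3\right) \left(-3\right) 3 = 9 \cdot 3 = 27$)
$L^{4}{\left(3,6 \right)} = 27^{4} = 531441$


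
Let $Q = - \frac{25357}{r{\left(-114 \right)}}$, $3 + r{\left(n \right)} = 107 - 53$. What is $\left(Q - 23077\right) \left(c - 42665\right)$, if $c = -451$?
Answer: $\frac{17279225648}{17} \approx 1.0164 \cdot 10^{9}$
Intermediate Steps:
$r{\left(n \right)} = 51$ ($r{\left(n \right)} = -3 + \left(107 - 53\right) = -3 + 54 = 51$)
$Q = - \frac{25357}{51} \approx -497.2$
$\left(Q - 23077\right) \left(c - 42665\right) = \left(- \frac{25357}{51} - 23077\right) \left(-451 - 42665\right) = \left(- \frac{1202284}{51}\right) \left(-43116\right) = \frac{17279225648}{17}$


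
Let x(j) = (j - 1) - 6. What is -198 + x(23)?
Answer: -182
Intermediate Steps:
x(j) = -7 + j (x(j) = (-1 + j) - 6 = -7 + j)
-198 + x(23) = -198 + (-7 + 23) = -198 + 16 = -182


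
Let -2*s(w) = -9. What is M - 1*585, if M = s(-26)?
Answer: -1161/2 ≈ -580.50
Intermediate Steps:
s(w) = 9/2 (s(w) = -½*(-9) = 9/2)
M = 9/2 ≈ 4.5000
M - 1*585 = 9/2 - 1*585 = 9/2 - 585 = -1161/2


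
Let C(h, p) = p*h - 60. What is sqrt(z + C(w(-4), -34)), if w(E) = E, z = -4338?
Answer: I*sqrt(4262) ≈ 65.284*I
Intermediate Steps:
C(h, p) = -60 + h*p (C(h, p) = h*p - 60 = -60 + h*p)
sqrt(z + C(w(-4), -34)) = sqrt(-4338 + (-60 - 4*(-34))) = sqrt(-4338 + (-60 + 136)) = sqrt(-4338 + 76) = sqrt(-4262) = I*sqrt(4262)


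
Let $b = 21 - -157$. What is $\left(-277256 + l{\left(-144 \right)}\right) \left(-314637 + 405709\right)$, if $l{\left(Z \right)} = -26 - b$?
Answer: $-25268837120$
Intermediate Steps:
$b = 178$ ($b = 21 + 157 = 178$)
$l{\left(Z \right)} = -204$ ($l{\left(Z \right)} = -26 - 178 = -204$)
$\left(-277256 + l{\left(-144 \right)}\right) \left(-314637 + 405709\right) = \left(-277256 - 204\right) \left(-314637 + 405709\right) = \left(-277460\right) 91072 = -25268837120$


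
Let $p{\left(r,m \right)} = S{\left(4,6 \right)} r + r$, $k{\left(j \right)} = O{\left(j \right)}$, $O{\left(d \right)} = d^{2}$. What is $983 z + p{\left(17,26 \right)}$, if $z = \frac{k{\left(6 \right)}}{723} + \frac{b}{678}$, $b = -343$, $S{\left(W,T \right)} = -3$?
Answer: $- \frac{78815573}{163398} \approx -482.35$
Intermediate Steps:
$k{\left(j \right)} = j^{2}$
$z = - \frac{74527}{163398}$ ($z = \frac{6^{2}}{723} - \frac{343}{678} = 36 \cdot \frac{1}{723} - \frac{343}{678} = \frac{12}{241} - \frac{343}{678} = - \frac{74527}{163398} \approx -0.45611$)
$p{\left(r,m \right)} = - 2 r$ ($p{\left(r,m \right)} = - 3 r + r = - 2 r$)
$983 z + p{\left(17,26 \right)} = 983 \left(- \frac{74527}{163398}\right) - 34 = - \frac{73260041}{163398} - 34 = - \frac{78815573}{163398}$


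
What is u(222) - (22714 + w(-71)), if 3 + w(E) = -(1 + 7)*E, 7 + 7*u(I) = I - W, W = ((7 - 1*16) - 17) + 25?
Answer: -162737/7 ≈ -23248.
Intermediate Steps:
W = -1 (W = ((7 - 16) - 17) + 25 = (-9 - 17) + 25 = -26 + 25 = -1)
u(I) = -6/7 + I/7 (u(I) = -1 + (I - 1*(-1))/7 = -1 + (I + 1)/7 = -1 + (1 + I)/7 = -1 + (1/7 + I/7) = -6/7 + I/7)
w(E) = -3 - 8*E (w(E) = -3 - (1 + 7)*E = -3 - 8*E)
u(222) - (22714 + w(-71)) = (-6/7 + (1/7)*222) - (22714 + (-3 - 8*(-71))) = (-6/7 + 222/7) - (22714 + (-3 + 568)) = 216/7 - (22714 + 565) = 216/7 - 1*23279 = 216/7 - 23279 = -162737/7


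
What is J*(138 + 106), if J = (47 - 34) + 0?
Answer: 3172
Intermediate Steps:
J = 13 (J = 13 + 0 = 13)
J*(138 + 106) = 13*(138 + 106) = 13*244 = 3172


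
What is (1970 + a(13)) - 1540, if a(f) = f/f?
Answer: 431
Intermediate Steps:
a(f) = 1
(1970 + a(13)) - 1540 = (1970 + 1) - 1540 = 1971 - 1540 = 431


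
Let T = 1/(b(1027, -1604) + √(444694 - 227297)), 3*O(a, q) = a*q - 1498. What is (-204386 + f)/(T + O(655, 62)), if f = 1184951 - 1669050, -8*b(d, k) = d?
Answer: -16230883624852995/307352303219968 + 6196365*√217397/307352303219968 ≈ -52.809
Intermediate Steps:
O(a, q) = -1498/3 + a*q/3 (O(a, q) = (a*q - 1498)/3 = (-1498 + a*q)/3 = -1498/3 + a*q/3)
b(d, k) = -d/8
T = 1/(-1027/8 + √217397) (T = 1/(-⅛*1027 + √(444694 - 227297)) = 1/(-1027/8 + √217397) ≈ 0.0029596)
f = -484099
(-204386 + f)/(T + O(655, 62)) = (-204386 - 484099)/((8216/12858679 + 64*√217397/12858679) + (-1498/3 + (⅓)*655*62)) = -688485/((8216/12858679 + 64*√217397/12858679) + (-1498/3 + 40610/3)) = -688485/((8216/12858679 + 64*√217397/12858679) + 39112/3) = -688485/(502928677696/38576037 + 64*√217397/12858679)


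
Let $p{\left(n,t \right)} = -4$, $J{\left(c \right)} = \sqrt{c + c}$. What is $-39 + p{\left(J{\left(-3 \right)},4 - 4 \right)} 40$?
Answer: $-199$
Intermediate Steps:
$J{\left(c \right)} = \sqrt{2} \sqrt{c}$ ($J{\left(c \right)} = \sqrt{2 c} = \sqrt{2} \sqrt{c}$)
$-39 + p{\left(J{\left(-3 \right)},4 - 4 \right)} 40 = -39 - 160 = -199$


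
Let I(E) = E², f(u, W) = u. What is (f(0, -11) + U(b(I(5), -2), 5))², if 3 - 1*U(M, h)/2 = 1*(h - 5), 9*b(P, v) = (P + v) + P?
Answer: 36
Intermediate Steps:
b(P, v) = v/9 + 2*P/9 (b(P, v) = ((P + v) + P)/9 = (v + 2*P)/9 = v/9 + 2*P/9)
U(M, h) = 16 - 2*h (U(M, h) = 6 - 2*(h - 5) = 6 - 2*(-5 + h) = 6 + (10 - 2*h) = 16 - 2*h)
(f(0, -11) + U(b(I(5), -2), 5))² = (0 + (16 - 2*5))² = (0 + (16 - 10))² = (0 + 6)² = 6² = 36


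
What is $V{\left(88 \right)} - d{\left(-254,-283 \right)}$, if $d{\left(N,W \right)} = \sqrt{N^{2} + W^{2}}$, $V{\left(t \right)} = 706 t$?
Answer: $62128 - \sqrt{144605} \approx 61748.0$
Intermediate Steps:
$V{\left(88 \right)} - d{\left(-254,-283 \right)} = 706 \cdot 88 - \sqrt{\left(-254\right)^{2} + \left(-283\right)^{2}} = 62128 - \sqrt{64516 + 80089} = 62128 - \sqrt{144605}$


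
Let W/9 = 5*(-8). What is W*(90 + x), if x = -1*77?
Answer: -4680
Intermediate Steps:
W = -360 (W = 9*(5*(-8)) = 9*(-40) = -360)
x = -77
W*(90 + x) = -360*(90 - 77) = -360*13 = -4680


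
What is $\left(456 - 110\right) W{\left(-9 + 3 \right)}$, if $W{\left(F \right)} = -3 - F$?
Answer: $1038$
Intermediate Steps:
$\left(456 - 110\right) W{\left(-9 + 3 \right)} = \left(456 - 110\right) \left(-3 - \left(-9 + 3\right)\right) = 346 \left(-3 - -6\right) = 346 \left(-3 + 6\right) = 346 \cdot 3 = 1038$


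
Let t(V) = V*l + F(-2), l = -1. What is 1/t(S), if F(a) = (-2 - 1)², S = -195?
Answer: 1/204 ≈ 0.0049020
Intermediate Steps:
F(a) = 9 (F(a) = (-3)² = 9)
t(V) = 9 - V (t(V) = V*(-1) + 9 = -V + 9 = 9 - V)
1/t(S) = 1/(9 - 1*(-195)) = 1/(9 + 195) = 1/204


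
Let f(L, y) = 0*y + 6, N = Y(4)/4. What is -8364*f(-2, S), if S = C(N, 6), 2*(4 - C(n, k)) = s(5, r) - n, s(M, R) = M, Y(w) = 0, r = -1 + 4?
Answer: -50184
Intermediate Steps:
r = 3
N = 0 (N = 0/4 = 0*(¼) = 0)
C(n, k) = 3/2 + n/2 (C(n, k) = 4 - (5 - n)/2 = 4 + (-5/2 + n/2) = 3/2 + n/2)
S = 3/2 (S = 3/2 + (½)*0 = 3/2 + 0 = 3/2 ≈ 1.5000)
f(L, y) = 6 (f(L, y) = 0 + 6 = 6)
-8364*f(-2, S) = -8364*6 = -50184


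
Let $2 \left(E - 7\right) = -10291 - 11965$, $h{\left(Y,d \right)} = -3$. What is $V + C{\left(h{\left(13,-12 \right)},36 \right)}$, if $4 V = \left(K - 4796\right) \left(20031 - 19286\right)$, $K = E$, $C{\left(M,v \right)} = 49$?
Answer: $- \frac{11857969}{4} \approx -2.9645 \cdot 10^{6}$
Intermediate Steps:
$E = -11121$ ($E = 7 + \frac{-10291 - 11965}{2} = 7 + \frac{1}{2} \left(-22256\right) = 7 - 11128 = -11121$)
$K = -11121$
$V = - \frac{11858165}{4}$ ($V = \frac{\left(-11121 - 4796\right) \left(20031 - 19286\right)}{4} = \frac{\left(-15917\right) 745}{4} = \frac{1}{4} \left(-11858165\right) = - \frac{11858165}{4} \approx -2.9645 \cdot 10^{6}$)
$V + C{\left(h{\left(13,-12 \right)},36 \right)} = - \frac{11858165}{4} + 49 = - \frac{11857969}{4}$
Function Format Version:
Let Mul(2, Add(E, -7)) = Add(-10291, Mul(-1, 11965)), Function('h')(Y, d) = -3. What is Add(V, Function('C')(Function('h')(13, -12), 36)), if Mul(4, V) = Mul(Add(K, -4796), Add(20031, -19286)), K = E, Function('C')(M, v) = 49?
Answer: Rational(-11857969, 4) ≈ -2.9645e+6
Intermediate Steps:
E = -11121 (E = Add(7, Mul(Rational(1, 2), Add(-10291, Mul(-1, 11965)))) = Add(7, Mul(Rational(1, 2), Add(-10291, -11965))) = Add(7, Mul(Rational(1, 2), -22256)) = Add(7, -11128) = -11121)
K = -11121
V = Rational(-11858165, 4) (V = Mul(Rational(1, 4), Mul(Add(-11121, -4796), Add(20031, -19286))) = Mul(Rational(1, 4), Mul(-15917, 745)) = Mul(Rational(1, 4), -11858165) = Rational(-11858165, 4) ≈ -2.9645e+6)
Add(V, Function('C')(Function('h')(13, -12), 36)) = Add(Rational(-11858165, 4), 49) = Rational(-11857969, 4)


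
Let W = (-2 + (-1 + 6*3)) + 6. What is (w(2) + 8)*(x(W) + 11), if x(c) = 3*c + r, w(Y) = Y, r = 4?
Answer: 780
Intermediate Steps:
W = 21 (W = (-2 + (-1 + 18)) + 6 = (-2 + 17) + 6 = 15 + 6 = 21)
x(c) = 4 + 3*c (x(c) = 3*c + 4 = 4 + 3*c)
(w(2) + 8)*(x(W) + 11) = (2 + 8)*((4 + 3*21) + 11) = 10*((4 + 63) + 11) = 10*(67 + 11) = 10*78 = 780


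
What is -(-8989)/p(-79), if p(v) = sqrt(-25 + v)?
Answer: -8989*I*sqrt(26)/52 ≈ -881.44*I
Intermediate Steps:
-(-8989)/p(-79) = -(-8989)/(sqrt(-25 - 79)) = -(-8989)/(sqrt(-104)) = -(-8989)/(2*I*sqrt(26)) = -(-8989)*(-I*sqrt(26)/52) = -8989*I*sqrt(26)/52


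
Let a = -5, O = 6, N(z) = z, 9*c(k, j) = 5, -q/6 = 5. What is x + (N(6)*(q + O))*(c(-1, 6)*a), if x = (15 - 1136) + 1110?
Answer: 389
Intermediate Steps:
q = -30 (q = -6*5 = -30)
c(k, j) = 5/9 (c(k, j) = (⅑)*5 = 5/9)
x = -11 (x = -1121 + 1110 = -11)
x + (N(6)*(q + O))*(c(-1, 6)*a) = -11 + (6*(-30 + 6))*((5/9)*(-5)) = -11 + (6*(-24))*(-25/9) = -11 - 144*(-25/9) = -11 + 400 = 389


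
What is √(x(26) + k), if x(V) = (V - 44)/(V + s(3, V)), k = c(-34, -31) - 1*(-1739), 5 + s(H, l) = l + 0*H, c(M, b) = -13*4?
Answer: √3725737/47 ≈ 41.068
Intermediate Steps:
c(M, b) = -52
s(H, l) = -5 + l (s(H, l) = -5 + (l + 0*H) = -5 + (l + 0) = -5 + l)
k = 1687 (k = -52 - 1*(-1739) = -52 + 1739 = 1687)
x(V) = (-44 + V)/(-5 + 2*V) (x(V) = (V - 44)/(V + (-5 + V)) = (-44 + V)/(-5 + 2*V))
√(x(26) + k) = √((-44 + 26)/(-5 + 2*26) + 1687) = √(-18/(-5 + 52) + 1687) = √(-18/47 + 1687) = √(79271/47) = √3725737/47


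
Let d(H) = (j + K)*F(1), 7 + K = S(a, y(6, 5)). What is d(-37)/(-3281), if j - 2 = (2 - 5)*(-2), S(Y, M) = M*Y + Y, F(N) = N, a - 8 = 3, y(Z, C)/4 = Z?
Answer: -276/3281 ≈ -0.084121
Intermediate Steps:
y(Z, C) = 4*Z
a = 11 (a = 8 + 3 = 11)
S(Y, M) = Y + M*Y
j = 8 (j = 2 + (2 - 5)*(-2) = 2 - 3*(-2) = 2 + 6 = 8)
K = 268 (K = -7 + 11*(1 + 4*6) = -7 + 11*(1 + 24) = -7 + 11*25 = -7 + 275 = 268)
d(H) = 276 (d(H) = (8 + 268)*1 = 276*1 = 276)
d(-37)/(-3281) = 276/(-3281) = 276*(-1/3281) = -276/3281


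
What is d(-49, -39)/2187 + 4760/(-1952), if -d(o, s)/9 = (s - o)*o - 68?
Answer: -937/6588 ≈ -0.14223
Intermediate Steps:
d(o, s) = 612 - 9*o*(s - o) (d(o, s) = -9*((s - o)*o - 68) = -9*(o*(s - o) - 68) = -9*(-68 + o*(s - o)) = 612 - 9*o*(s - o))
d(-49, -39)/2187 + 4760/(-1952) = (612 + 9*(-49)² - 9*(-49)*(-39))/2187 + 4760/(-1952) = (612 + 9*2401 - 17199)*(1/2187) + 4760*(-1/1952) = (612 + 21609 - 17199)*(1/2187) - 595/244 = 5022*(1/2187) - 595/244 = 62/27 - 595/244 = -937/6588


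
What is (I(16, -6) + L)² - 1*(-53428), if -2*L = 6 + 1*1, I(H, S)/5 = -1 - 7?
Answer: 221281/4 ≈ 55320.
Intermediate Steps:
I(H, S) = -40 (I(H, S) = 5*(-1 - 7) = 5*(-8) = -40)
L = -7/2 (L = -(6 + 1*1)/2 = -(6 + 1)/2 = -½*7 = -7/2 ≈ -3.5000)
(I(16, -6) + L)² - 1*(-53428) = (-40 - 7/2)² - 1*(-53428) = (-87/2)² + 53428 = 7569/4 + 53428 = 221281/4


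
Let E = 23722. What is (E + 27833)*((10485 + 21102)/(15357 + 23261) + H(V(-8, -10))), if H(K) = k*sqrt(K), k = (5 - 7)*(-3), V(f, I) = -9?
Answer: 1628467785/38618 + 927990*I ≈ 42169.0 + 9.2799e+5*I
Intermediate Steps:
k = 6 (k = -2*(-3) = 6)
H(K) = 6*sqrt(K)
(E + 27833)*((10485 + 21102)/(15357 + 23261) + H(V(-8, -10))) = (23722 + 27833)*((10485 + 21102)/(15357 + 23261) + 6*sqrt(-9)) = 51555*(31587/38618 + 6*(3*I)) = 51555*(31587*(1/38618) + 18*I) = 51555*(31587/38618 + 18*I) = 1628467785/38618 + 927990*I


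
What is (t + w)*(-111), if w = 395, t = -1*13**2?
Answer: -25086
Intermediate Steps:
t = -169 (t = -1*169 = -169)
(t + w)*(-111) = (-169 + 395)*(-111) = 226*(-111) = -25086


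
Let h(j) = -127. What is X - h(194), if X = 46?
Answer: 173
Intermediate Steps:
X - h(194) = 46 - 1*(-127) = 46 + 127 = 173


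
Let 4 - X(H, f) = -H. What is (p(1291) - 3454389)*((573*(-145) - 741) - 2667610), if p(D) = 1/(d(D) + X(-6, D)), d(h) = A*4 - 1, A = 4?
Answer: 123558890532416/13 ≈ 9.5045e+12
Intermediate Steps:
d(h) = 15 (d(h) = 4*4 - 1 = 16 - 1 = 15)
X(H, f) = 4 + H (X(H, f) = 4 - (-1)*H = 4 + H)
p(D) = 1/13 (p(D) = 1/(15 + (4 - 6)) = 1/(15 - 2) = 1/13)
(p(1291) - 3454389)*((573*(-145) - 741) - 2667610) = (1/13 - 3454389)*((573*(-145) - 741) - 2667610) = -44907056*((-83085 - 741) - 2667610)/13 = -44907056*(-83826 - 2667610)/13 = -44907056/13*(-2751436) = 123558890532416/13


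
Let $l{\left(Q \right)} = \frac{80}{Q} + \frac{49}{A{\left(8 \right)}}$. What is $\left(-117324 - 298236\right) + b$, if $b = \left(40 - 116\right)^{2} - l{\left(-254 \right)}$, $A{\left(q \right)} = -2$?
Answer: $- \frac{104078833}{254} \approx -4.0976 \cdot 10^{5}$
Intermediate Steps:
$l{\left(Q \right)} = - \frac{49}{2} + \frac{80}{Q}$ ($l{\left(Q \right)} = \frac{80}{Q} + \frac{49}{-2} = \frac{80}{Q} + 49 \left(- \frac{1}{2}\right) = \frac{80}{Q} - \frac{49}{2} = - \frac{49}{2} + \frac{80}{Q}$)
$b = \frac{1473407}{254}$ ($b = \left(40 - 116\right)^{2} - \left(- \frac{49}{2} + \frac{80}{-254}\right) = \left(-76\right)^{2} - \left(- \frac{49}{2} + 80 \left(- \frac{1}{254}\right)\right) = 5776 - \left(- \frac{49}{2} - \frac{40}{127}\right) = 5776 - - \frac{6303}{254} = 5776 + \frac{6303}{254} = \frac{1473407}{254} \approx 5800.8$)
$\left(-117324 - 298236\right) + b = \left(-117324 - 298236\right) + \frac{1473407}{254} = -415560 + \frac{1473407}{254} = - \frac{104078833}{254}$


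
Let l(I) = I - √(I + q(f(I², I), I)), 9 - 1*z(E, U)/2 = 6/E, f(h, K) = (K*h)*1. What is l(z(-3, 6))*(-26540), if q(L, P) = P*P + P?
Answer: -583880 + 106160*√33 ≈ 25963.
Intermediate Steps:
f(h, K) = K*h
q(L, P) = P + P² (q(L, P) = P² + P = P + P²)
z(E, U) = 18 - 12/E
l(I) = I - √(I + I*(1 + I))
l(z(-3, 6))*(-26540) = ((18 - 12/(-3)) - √((18 - 12/(-3))*(2 + (18 - 12/(-3)))))*(-26540) = ((18 - 12*(-⅓)) - √((18 - 12*(-⅓))*(2 + (18 - 12*(-⅓)))))*(-26540) = ((18 + 4) - √((18 + 4)*(2 + (18 + 4))))*(-26540) = (22 - √(22*(2 + 22)))*(-26540) = (22 - √(22*24))*(-26540) = (22 - √528)*(-26540) = (22 - 4*√33)*(-26540) = -583880 + 106160*√33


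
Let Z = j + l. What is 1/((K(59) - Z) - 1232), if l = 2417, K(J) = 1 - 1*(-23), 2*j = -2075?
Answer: -2/5175 ≈ -0.00038647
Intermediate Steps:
j = -2075/2 (j = (1/2)*(-2075) = -2075/2 ≈ -1037.5)
K(J) = 24 (K(J) = 1 + 23 = 24)
Z = 2759/2 (Z = -2075/2 + 2417 = 2759/2 ≈ 1379.5)
1/((K(59) - Z) - 1232) = 1/((24 - 1*2759/2) - 1232) = 1/((24 - 2759/2) - 1232) = 1/(-2711/2 - 1232) = 1/(-5175/2) = -2/5175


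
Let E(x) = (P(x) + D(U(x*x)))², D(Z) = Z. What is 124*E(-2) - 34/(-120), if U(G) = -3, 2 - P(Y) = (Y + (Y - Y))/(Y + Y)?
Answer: 16757/60 ≈ 279.28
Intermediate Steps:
P(Y) = 3/2 (P(Y) = 2 - (Y + (Y - Y))/(Y + Y) = 2 - (Y + 0)/(2*Y) = 2 - Y*1/(2*Y) = 2 - 1*½ = 2 - ½ = 3/2)
E(x) = 9/4 (E(x) = (3/2 - 3)² = (-3/2)² = 9/4)
124*E(-2) - 34/(-120) = 124*(9/4) - 34/(-120) = 279 - 34*(-1/120) = 279 + 17/60 = 16757/60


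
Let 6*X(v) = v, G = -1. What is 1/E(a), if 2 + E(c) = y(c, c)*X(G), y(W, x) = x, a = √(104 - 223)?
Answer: -72/263 + 6*I*√119/263 ≈ -0.27376 + 0.24887*I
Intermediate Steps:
X(v) = v/6
a = I*√119 (a = √(-119) = I*√119 ≈ 10.909*I)
E(c) = -2 - c/6 (E(c) = -2 + c*((⅙)*(-1)) = -2 + c*(-⅙) = -2 - c/6)
1/E(a) = 1/(-2 - I*√119/6)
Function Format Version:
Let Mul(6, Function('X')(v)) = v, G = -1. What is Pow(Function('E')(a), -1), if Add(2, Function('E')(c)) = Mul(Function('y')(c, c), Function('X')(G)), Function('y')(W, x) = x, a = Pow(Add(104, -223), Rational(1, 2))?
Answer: Add(Rational(-72, 263), Mul(Rational(6, 263), I, Pow(119, Rational(1, 2)))) ≈ Add(-0.27376, Mul(0.24887, I))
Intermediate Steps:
Function('X')(v) = Mul(Rational(1, 6), v)
a = Mul(I, Pow(119, Rational(1, 2))) (a = Pow(-119, Rational(1, 2)) = Mul(I, Pow(119, Rational(1, 2))) ≈ Mul(10.909, I))
Function('E')(c) = Add(-2, Mul(Rational(-1, 6), c)) (Function('E')(c) = Add(-2, Mul(c, Mul(Rational(1, 6), -1))) = Add(-2, Mul(c, Rational(-1, 6))) = Add(-2, Mul(Rational(-1, 6), c)))
Pow(Function('E')(a), -1) = Pow(Add(-2, Mul(Rational(-1, 6), Mul(I, Pow(119, Rational(1, 2))))), -1) = Pow(Add(-2, Mul(Rational(-1, 6), I, Pow(119, Rational(1, 2)))), -1)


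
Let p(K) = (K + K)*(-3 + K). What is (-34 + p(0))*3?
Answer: -102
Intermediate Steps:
p(K) = 2*K*(-3 + K) (p(K) = (2*K)*(-3 + K) = 2*K*(-3 + K))
(-34 + p(0))*3 = (-34 + 2*0*(-3 + 0))*3 = (-34 + 2*0*(-3))*3 = (-34 + 0)*3 = -34*3 = -102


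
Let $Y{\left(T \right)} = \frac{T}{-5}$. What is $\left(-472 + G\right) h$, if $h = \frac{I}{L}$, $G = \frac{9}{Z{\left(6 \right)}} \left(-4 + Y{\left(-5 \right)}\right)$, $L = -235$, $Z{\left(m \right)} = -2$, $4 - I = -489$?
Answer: $\frac{452081}{470} \approx 961.87$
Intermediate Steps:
$I = 493$ ($I = 4 - -489 = 4 + 489 = 493$)
$Y{\left(T \right)} = - \frac{T}{5}$ ($Y{\left(T \right)} = T \left(- \frac{1}{5}\right) = - \frac{T}{5}$)
$G = \frac{27}{2}$ ($G = \frac{9}{-2} \left(-4 - -1\right) = 9 \left(- \frac{1}{2}\right) \left(-4 + 1\right) = \left(- \frac{9}{2}\right) \left(-3\right) = \frac{27}{2} \approx 13.5$)
$h = - \frac{493}{235}$ ($h = \frac{493}{-235} = 493 \left(- \frac{1}{235}\right) = - \frac{493}{235} \approx -2.0979$)
$\left(-472 + G\right) h = \left(-472 + \frac{27}{2}\right) \left(- \frac{493}{235}\right) = \left(- \frac{917}{2}\right) \left(- \frac{493}{235}\right) = \frac{452081}{470}$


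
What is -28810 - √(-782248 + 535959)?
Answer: -28810 - I*√246289 ≈ -28810.0 - 496.27*I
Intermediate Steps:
-28810 - √(-782248 + 535959) = -28810 - √(-246289) = -28810 - I*√246289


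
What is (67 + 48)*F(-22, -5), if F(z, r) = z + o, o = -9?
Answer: -3565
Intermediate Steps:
F(z, r) = -9 + z (F(z, r) = z - 9 = -9 + z)
(67 + 48)*F(-22, -5) = (67 + 48)*(-9 - 22) = 115*(-31) = -3565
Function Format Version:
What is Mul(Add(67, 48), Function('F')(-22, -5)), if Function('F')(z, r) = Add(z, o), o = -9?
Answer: -3565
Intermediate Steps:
Function('F')(z, r) = Add(-9, z) (Function('F')(z, r) = Add(z, -9) = Add(-9, z))
Mul(Add(67, 48), Function('F')(-22, -5)) = Mul(Add(67, 48), Add(-9, -22)) = Mul(115, -31) = -3565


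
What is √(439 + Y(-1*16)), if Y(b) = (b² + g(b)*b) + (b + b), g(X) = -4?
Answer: √727 ≈ 26.963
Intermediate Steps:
Y(b) = b² - 2*b (Y(b) = (b² - 4*b) + (b + b) = (b² - 4*b) + 2*b = b² - 2*b)
√(439 + Y(-1*16)) = √(439 + (-1*16)*(-2 - 1*16)) = √(439 - 16*(-2 - 16)) = √(439 - 16*(-18)) = √(439 + 288) = √727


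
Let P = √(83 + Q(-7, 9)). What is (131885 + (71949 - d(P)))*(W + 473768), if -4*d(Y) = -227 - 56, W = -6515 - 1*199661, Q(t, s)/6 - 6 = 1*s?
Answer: 54525415594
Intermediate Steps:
Q(t, s) = 36 + 6*s (Q(t, s) = 36 + 6*(1*s) = 36 + 6*s)
P = √173 (P = √(83 + (36 + 6*9)) = √(83 + (36 + 54)) = √(83 + 90) = √173 ≈ 13.153)
W = -206176 (W = -6515 - 199661 = -206176)
d(Y) = 283/4 (d(Y) = -(-227 - 56)/4 = -¼*(-283) = 283/4)
(131885 + (71949 - d(P)))*(W + 473768) = (131885 + (71949 - 1*283/4))*(-206176 + 473768) = (131885 + (71949 - 283/4))*267592 = (131885 + 287513/4)*267592 = (815053/4)*267592 = 54525415594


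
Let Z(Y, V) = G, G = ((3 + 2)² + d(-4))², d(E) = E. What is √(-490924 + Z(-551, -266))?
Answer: I*√490483 ≈ 700.34*I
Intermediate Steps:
G = 441 (G = ((3 + 2)² - 4)² = (5² - 4)² = (25 - 4)² = 21² = 441)
Z(Y, V) = 441
√(-490924 + Z(-551, -266)) = √(-490924 + 441) = √(-490483) = I*√490483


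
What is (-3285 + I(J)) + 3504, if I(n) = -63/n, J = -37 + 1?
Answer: 883/4 ≈ 220.75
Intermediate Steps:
J = -36
(-3285 + I(J)) + 3504 = (-3285 - 63/(-36)) + 3504 = (-3285 - 63*(-1/36)) + 3504 = (-3285 + 7/4) + 3504 = -13133/4 + 3504 = 883/4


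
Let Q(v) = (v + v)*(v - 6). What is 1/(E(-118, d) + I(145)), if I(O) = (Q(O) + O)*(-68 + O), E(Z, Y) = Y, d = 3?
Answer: 1/3115038 ≈ 3.2102e-7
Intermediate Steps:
Q(v) = 2*v*(-6 + v) (Q(v) = (2*v)*(-6 + v) = 2*v*(-6 + v))
I(O) = (-68 + O)*(O + 2*O*(-6 + O)) (I(O) = (2*O*(-6 + O) + O)*(-68 + O) = (O + 2*O*(-6 + O))*(-68 + O) = (-68 + O)*(O + 2*O*(-6 + O)))
1/(E(-118, d) + I(145)) = 1/(3 + 145*(748 - 147*145 + 2*145²)) = 1/(3 + 145*(748 - 21315 + 2*21025)) = 1/(3 + 145*(748 - 21315 + 42050)) = 1/(3 + 145*21483) = 1/(3 + 3115035) = 1/3115038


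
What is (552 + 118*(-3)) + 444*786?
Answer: 349182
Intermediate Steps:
(552 + 118*(-3)) + 444*786 = (552 - 354) + 348984 = 198 + 348984 = 349182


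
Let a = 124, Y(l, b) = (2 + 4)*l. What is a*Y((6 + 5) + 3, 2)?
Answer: 10416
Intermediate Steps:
Y(l, b) = 6*l
a*Y((6 + 5) + 3, 2) = 124*(6*((6 + 5) + 3)) = 124*(6*(11 + 3)) = 124*(6*14) = 124*84 = 10416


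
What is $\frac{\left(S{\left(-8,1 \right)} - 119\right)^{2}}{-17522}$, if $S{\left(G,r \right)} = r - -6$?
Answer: $- \frac{6272}{8761} \approx -0.7159$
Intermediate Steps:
$S{\left(G,r \right)} = 6 + r$ ($S{\left(G,r \right)} = r + 6 = 6 + r$)
$\frac{\left(S{\left(-8,1 \right)} - 119\right)^{2}}{-17522} = \frac{\left(\left(6 + 1\right) - 119\right)^{2}}{-17522} = \left(7 - 119\right)^{2} \left(- \frac{1}{17522}\right) = \left(-112\right)^{2} \left(- \frac{1}{17522}\right) = 12544 \left(- \frac{1}{17522}\right) = - \frac{6272}{8761}$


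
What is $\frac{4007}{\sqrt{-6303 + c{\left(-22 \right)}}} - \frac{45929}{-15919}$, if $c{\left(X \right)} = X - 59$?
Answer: $\frac{45929}{15919} - \frac{4007 i \sqrt{399}}{1596} \approx 2.8852 - 50.15 i$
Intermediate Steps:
$c{\left(X \right)} = -59 + X$
$\frac{4007}{\sqrt{-6303 + c{\left(-22 \right)}}} - \frac{45929}{-15919} = \frac{4007}{\sqrt{-6303 - 81}} - \frac{45929}{-15919} = \frac{4007}{\sqrt{-6303 - 81}} - - \frac{45929}{15919} = \frac{4007}{\sqrt{-6384}} + \frac{45929}{15919} = \frac{4007}{4 i \sqrt{399}} + \frac{45929}{15919} = 4007 \left(- \frac{i \sqrt{399}}{1596}\right) + \frac{45929}{15919} = - \frac{4007 i \sqrt{399}}{1596} + \frac{45929}{15919} = \frac{45929}{15919} - \frac{4007 i \sqrt{399}}{1596}$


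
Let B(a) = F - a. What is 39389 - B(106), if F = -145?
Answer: 39640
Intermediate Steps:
B(a) = -145 - a
39389 - B(106) = 39389 - (-145 - 1*106) = 39389 - (-145 - 106) = 39389 - 1*(-251) = 39389 + 251 = 39640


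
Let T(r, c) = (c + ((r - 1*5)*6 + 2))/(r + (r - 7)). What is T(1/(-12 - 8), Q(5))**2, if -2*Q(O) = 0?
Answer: 80089/5041 ≈ 15.888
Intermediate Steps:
Q(O) = 0 (Q(O) = -1/2*0 = 0)
T(r, c) = (-28 + c + 6*r)/(-7 + 2*r) (T(r, c) = (c + ((r - 5)*6 + 2))/(r + (-7 + r)) = (c + ((-5 + r)*6 + 2))/(-7 + 2*r) = (c + ((-30 + 6*r) + 2))/(-7 + 2*r) = (c + (-28 + 6*r))/(-7 + 2*r) = (-28 + c + 6*r)/(-7 + 2*r))
T(1/(-12 - 8), Q(5))**2 = ((-28 + 0 + 6/(-12 - 8))/(-7 + 2/(-12 - 8)))**2 = ((-28 + 0 + 6/(-20))/(-7 + 2/(-20)))**2 = ((-28 + 0 + 6*(-1/20))/(-7 + 2*(-1/20)))**2 = ((-28 + 0 - 3/10)/(-7 - 1/10))**2 = (-283/10/(-71/10))**2 = (-10/71*(-283/10))**2 = (283/71)**2 = 80089/5041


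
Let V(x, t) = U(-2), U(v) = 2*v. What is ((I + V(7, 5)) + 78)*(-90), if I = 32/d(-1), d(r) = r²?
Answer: -9540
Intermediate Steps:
V(x, t) = -4 (V(x, t) = 2*(-2) = -4)
I = 32 (I = 32/((-1)²) = 32/1 = 32*1 = 32)
((I + V(7, 5)) + 78)*(-90) = ((32 - 4) + 78)*(-90) = (28 + 78)*(-90) = 106*(-90) = -9540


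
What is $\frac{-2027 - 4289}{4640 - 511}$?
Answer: $- \frac{6316}{4129} \approx -1.5297$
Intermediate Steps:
$\frac{-2027 - 4289}{4640 - 511} = - \frac{6316}{4129}$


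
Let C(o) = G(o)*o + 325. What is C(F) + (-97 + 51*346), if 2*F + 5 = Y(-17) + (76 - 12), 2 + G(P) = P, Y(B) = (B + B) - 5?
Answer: 17954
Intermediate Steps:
Y(B) = -5 + 2*B (Y(B) = 2*B - 5 = -5 + 2*B)
G(P) = -2 + P
F = 10 (F = -5/2 + ((-5 + 2*(-17)) + (76 - 12))/2 = -5/2 + ((-5 - 34) + 64)/2 = -5/2 + (-39 + 64)/2 = -5/2 + (½)*25 = -5/2 + 25/2 = 10)
C(o) = 325 + o*(-2 + o) (C(o) = (-2 + o)*o + 325 = o*(-2 + o) + 325 = 325 + o*(-2 + o))
C(F) + (-97 + 51*346) = (325 + 10*(-2 + 10)) + (-97 + 51*346) = (325 + 10*8) + (-97 + 17646) = (325 + 80) + 17549 = 405 + 17549 = 17954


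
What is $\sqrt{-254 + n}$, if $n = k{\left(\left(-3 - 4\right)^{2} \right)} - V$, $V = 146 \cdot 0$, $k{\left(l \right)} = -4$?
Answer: $i \sqrt{258} \approx 16.062 i$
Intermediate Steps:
$V = 0$
$n = -4$ ($n = -4 - 0 = -4 + 0 = -4$)
$\sqrt{-254 + n} = \sqrt{-254 - 4} = \sqrt{-258} = i \sqrt{258}$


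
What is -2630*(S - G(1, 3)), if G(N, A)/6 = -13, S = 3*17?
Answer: -339270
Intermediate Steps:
S = 51
G(N, A) = -78 (G(N, A) = 6*(-13) = -78)
-2630*(S - G(1, 3)) = -2630*(51 - 1*(-78)) = -2630*(51 + 78) = -2630*129 = -339270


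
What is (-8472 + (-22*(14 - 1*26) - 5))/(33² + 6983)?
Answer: -8213/8072 ≈ -1.0175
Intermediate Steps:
(-8472 + (-22*(14 - 1*26) - 5))/(33² + 6983) = (-8472 + (-22*(14 - 26) - 5))/(1089 + 6983) = (-8472 + (-22*(-12) - 5))/8072 = (-8472 + (264 - 5))*(1/8072) = (-8472 + 259)*(1/8072) = -8213*1/8072 = -8213/8072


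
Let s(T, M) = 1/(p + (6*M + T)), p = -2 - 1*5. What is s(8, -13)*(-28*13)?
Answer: 52/11 ≈ 4.7273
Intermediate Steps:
p = -7 (p = -2 - 5 = -7)
s(T, M) = 1/(-7 + T + 6*M) (s(T, M) = 1/(-7 + (6*M + T)) = 1/(-7 + (T + 6*M)) = 1/(-7 + T + 6*M))
s(8, -13)*(-28*13) = (-28*13)/(-7 + 8 + 6*(-13)) = -364/(-7 + 8 - 78) = -364/(-77) = -1/77*(-364) = 52/11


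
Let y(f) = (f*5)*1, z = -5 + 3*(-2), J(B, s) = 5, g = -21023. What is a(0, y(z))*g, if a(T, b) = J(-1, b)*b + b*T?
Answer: 5781325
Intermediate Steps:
z = -11 (z = -5 - 6 = -11)
y(f) = 5*f (y(f) = (5*f)*1 = 5*f)
a(T, b) = 5*b + T*b (a(T, b) = 5*b + b*T = 5*b + T*b)
a(0, y(z))*g = ((5*(-11))*(5 + 0))*(-21023) = -55*5*(-21023) = -275*(-21023) = 5781325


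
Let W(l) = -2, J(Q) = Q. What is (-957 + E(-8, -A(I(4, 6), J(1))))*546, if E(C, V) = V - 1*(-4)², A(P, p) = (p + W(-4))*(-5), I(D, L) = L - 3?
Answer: -533988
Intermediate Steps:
I(D, L) = -3 + L
A(P, p) = 10 - 5*p (A(P, p) = (p - 2)*(-5) = (-2 + p)*(-5) = 10 - 5*p)
E(C, V) = -16 + V (E(C, V) = V - 1*16 = V - 16 = -16 + V)
(-957 + E(-8, -A(I(4, 6), J(1))))*546 = (-957 + (-16 - (10 - 5*1)))*546 = (-957 + (-16 - (10 - 5)))*546 = (-957 + (-16 - 1*5))*546 = (-957 + (-16 - 5))*546 = (-957 - 21)*546 = -978*546 = -533988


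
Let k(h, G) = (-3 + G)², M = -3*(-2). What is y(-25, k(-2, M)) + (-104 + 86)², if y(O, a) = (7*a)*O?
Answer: -1251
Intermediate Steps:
M = 6
y(O, a) = 7*O*a
y(-25, k(-2, M)) + (-104 + 86)² = 7*(-25)*(-3 + 6)² + (-104 + 86)² = 7*(-25)*3² + (-18)² = 7*(-25)*9 + 324 = -1575 + 324 = -1251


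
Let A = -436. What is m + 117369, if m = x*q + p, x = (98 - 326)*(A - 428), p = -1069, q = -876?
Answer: -172448692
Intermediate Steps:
x = 196992 (x = (98 - 326)*(-436 - 428) = -228*(-864) = 196992)
m = -172566061 (m = 196992*(-876) - 1069 = -172564992 - 1069 = -172566061)
m + 117369 = -172566061 + 117369 = -172448692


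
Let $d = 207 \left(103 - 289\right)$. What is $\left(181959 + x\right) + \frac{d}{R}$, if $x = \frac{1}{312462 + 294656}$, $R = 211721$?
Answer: $\frac{23388919174317287}{128539630078} \approx 1.8196 \cdot 10^{5}$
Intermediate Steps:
$x = \frac{1}{607118} \approx 1.6471 \cdot 10^{-6}$
$d = -38502$ ($d = 207 \left(-186\right) = -38502$)
$\left(181959 + x\right) + \frac{d}{R} = \left(181959 + \frac{1}{607118}\right) - \frac{38502}{211721} = \frac{110470584163}{607118} - \frac{38502}{211721} = \frac{23388919174317287}{128539630078}$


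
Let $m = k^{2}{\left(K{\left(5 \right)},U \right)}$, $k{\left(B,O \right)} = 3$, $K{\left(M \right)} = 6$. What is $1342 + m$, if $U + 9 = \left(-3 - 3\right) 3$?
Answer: $1351$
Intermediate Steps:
$U = -27$ ($U = -9 + \left(-3 - 3\right) 3 = -9 - 18 = -27$)
$m = 9$ ($m = 3^{2} = 9$)
$1342 + m = 1342 + 9 = 1351$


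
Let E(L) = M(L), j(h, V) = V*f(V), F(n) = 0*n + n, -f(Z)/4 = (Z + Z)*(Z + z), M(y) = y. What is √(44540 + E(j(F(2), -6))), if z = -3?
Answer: 2*√11783 ≈ 217.10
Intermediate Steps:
f(Z) = -8*Z*(-3 + Z) (f(Z) = -4*(Z + Z)*(Z - 3) = -4*2*Z*(-3 + Z) = -8*Z*(-3 + Z))
F(n) = n (F(n) = 0 + n = n)
j(h, V) = 8*V²*(3 - V) (j(h, V) = V*(8*V*(3 - V)) = 8*V²*(3 - V))
E(L) = L
√(44540 + E(j(F(2), -6))) = √(44540 + 8*(-6)²*(3 - 1*(-6))) = √(44540 + 8*36*(3 + 6)) = √(44540 + 8*36*9) = √(44540 + 2592) = √47132 = 2*√11783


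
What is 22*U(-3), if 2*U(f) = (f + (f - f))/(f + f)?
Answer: 11/2 ≈ 5.5000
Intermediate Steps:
U(f) = ¼ (U(f) = ((f + (f - f))/(f + f))/2 = ((f + 0)/((2*f)))/2 = (f*(1/(2*f)))/2 = (½)*(½) = ¼)
22*U(-3) = 22*(¼) = 11/2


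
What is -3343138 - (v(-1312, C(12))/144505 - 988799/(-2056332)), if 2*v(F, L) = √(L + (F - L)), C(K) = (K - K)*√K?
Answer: -6874602638615/2056332 - 2*I*√82/144505 ≈ -3.3431e+6 - 0.00012533*I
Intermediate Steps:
C(K) = 0 (C(K) = 0*√K = 0)
v(F, L) = √F/2 (v(F, L) = √(L + (F - L))/2 = √F/2)
-3343138 - (v(-1312, C(12))/144505 - 988799/(-2056332)) = -3343138 - ((√(-1312)/2)/144505 - 988799/(-2056332)) = -3343138 - (((4*I*√82)/2)*(1/144505) - 988799*(-1/2056332)) = -3343138 - ((2*I*√82)*(1/144505) + 988799/2056332) = -3343138 - (2*I*√82/144505 + 988799/2056332) = -3343138 - (988799/2056332 + 2*I*√82/144505) = -3343138 + (-988799/2056332 - 2*I*√82/144505) = -6874602638615/2056332 - 2*I*√82/144505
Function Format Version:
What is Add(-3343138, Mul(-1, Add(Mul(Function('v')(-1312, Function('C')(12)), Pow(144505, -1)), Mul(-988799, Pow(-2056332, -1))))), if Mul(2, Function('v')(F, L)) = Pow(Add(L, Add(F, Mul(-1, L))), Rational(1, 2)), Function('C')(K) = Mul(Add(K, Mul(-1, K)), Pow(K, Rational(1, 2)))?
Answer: Add(Rational(-6874602638615, 2056332), Mul(Rational(-2, 144505), I, Pow(82, Rational(1, 2)))) ≈ Add(-3.3431e+6, Mul(-0.00012533, I))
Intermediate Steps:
Function('C')(K) = 0 (Function('C')(K) = Mul(0, Pow(K, Rational(1, 2))) = 0)
Function('v')(F, L) = Mul(Rational(1, 2), Pow(F, Rational(1, 2))) (Function('v')(F, L) = Mul(Rational(1, 2), Pow(Add(L, Add(F, Mul(-1, L))), Rational(1, 2))) = Mul(Rational(1, 2), Pow(F, Rational(1, 2))))
Add(-3343138, Mul(-1, Add(Mul(Function('v')(-1312, Function('C')(12)), Pow(144505, -1)), Mul(-988799, Pow(-2056332, -1))))) = Add(-3343138, Mul(-1, Add(Mul(Mul(Rational(1, 2), Pow(-1312, Rational(1, 2))), Pow(144505, -1)), Mul(-988799, Pow(-2056332, -1))))) = Add(-3343138, Mul(-1, Add(Mul(Mul(Rational(1, 2), Mul(4, I, Pow(82, Rational(1, 2)))), Rational(1, 144505)), Mul(-988799, Rational(-1, 2056332))))) = Add(-3343138, Mul(-1, Add(Mul(Mul(2, I, Pow(82, Rational(1, 2))), Rational(1, 144505)), Rational(988799, 2056332)))) = Add(-3343138, Mul(-1, Add(Mul(Rational(2, 144505), I, Pow(82, Rational(1, 2))), Rational(988799, 2056332)))) = Add(-3343138, Mul(-1, Add(Rational(988799, 2056332), Mul(Rational(2, 144505), I, Pow(82, Rational(1, 2)))))) = Add(-3343138, Add(Rational(-988799, 2056332), Mul(Rational(-2, 144505), I, Pow(82, Rational(1, 2))))) = Add(Rational(-6874602638615, 2056332), Mul(Rational(-2, 144505), I, Pow(82, Rational(1, 2))))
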